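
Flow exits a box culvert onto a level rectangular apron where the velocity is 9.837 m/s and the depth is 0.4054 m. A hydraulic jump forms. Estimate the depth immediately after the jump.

Fr₁ = V₁/√(g·y₁) = 9.837/√(9.81×0.4054) = 4.933.
Sequent-depth ratio: y₂/y₁ = ½[√(1 + 8Fr₁²) − 1] = ½[√195.65 − 1] = 6.494.
y₂ = 6.494 × 0.4054 = 2.633 m.

y₂ = 2.633 m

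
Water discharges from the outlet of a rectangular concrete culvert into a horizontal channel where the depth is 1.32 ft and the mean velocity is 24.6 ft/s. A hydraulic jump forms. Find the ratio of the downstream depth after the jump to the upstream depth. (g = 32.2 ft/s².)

Fr₁ = V₁/√(g·y₁) = 24.6/√(32.2×1.32) = 3.77.
From the momentum equation for a rectangular channel, y₂/y₁ = ½[√(1 + 8Fr₁²) − 1] = ½[√114.9 − 1] = 4.86.

y₂/y₁ = 4.86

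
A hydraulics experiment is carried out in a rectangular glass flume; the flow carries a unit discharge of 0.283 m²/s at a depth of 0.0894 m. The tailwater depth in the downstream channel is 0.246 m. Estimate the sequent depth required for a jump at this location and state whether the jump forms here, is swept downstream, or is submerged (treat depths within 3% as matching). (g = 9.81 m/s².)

y₂ = 0.385 m; the jump is swept downstream

V₁ = q/y₁ = 0.283/0.0894 = 3.17 m/s. Fr₁ = V₁/√(g·y₁) = 3.17/√(9.81×0.0894) = 3.38.
From the momentum equation for a rectangular channel, y₂/y₁ = ½[√(1 + 8Fr₁²) − 1] = ½[√92.41 − 1] = 4.31.
y₂ = 4.31 × 0.0894 = 0.385 m.
Tailwater y_tw = 0.246 m: y_tw < y₂, so the jump is swept downstream.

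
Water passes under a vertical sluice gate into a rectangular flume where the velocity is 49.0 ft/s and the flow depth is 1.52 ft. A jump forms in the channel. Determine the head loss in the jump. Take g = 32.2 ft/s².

ΔE = 24.1 ft

Fr₁ = V₁/√(g·y₁) = 49.0/√(32.2×1.52) = 7.00.
From the momentum equation for a rectangular channel, y₂/y₁ = ½[√(1 + 8Fr₁²) − 1] = ½[√393.4 − 1] = 9.42.
y₂ = 9.42 × 1.52 = 14.3 ft.
q = V₁·y₁ = 49.0 × 1.52 = 74.5 ft²/s. V₂ = q/y₂ = 74.5/14.3 = 5.20 ft/s. E₁ = y₁ + V₁²/2g = 38.8 ft; E₂ = y₂ + V₂²/2g = 14.7 ft. ΔE = E₁ − E₂ = 24.1 ft.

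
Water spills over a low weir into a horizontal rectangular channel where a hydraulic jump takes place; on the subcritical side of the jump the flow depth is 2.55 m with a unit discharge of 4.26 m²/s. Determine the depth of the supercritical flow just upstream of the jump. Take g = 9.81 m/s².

y₁ = 0.479 m

V₂ = q/y₂ = 4.26/2.55 = 1.67 m/s; Fr₂ = V₂/√(g·y₂) = 0.334.
The Bélanger relation is symmetric: y₁/y₂ = ½[√(1 + 8Fr₂²) − 1] = ½[√1.893 − 1] = 0.188.
y₁ = 0.188 × 2.55 = 0.479 m.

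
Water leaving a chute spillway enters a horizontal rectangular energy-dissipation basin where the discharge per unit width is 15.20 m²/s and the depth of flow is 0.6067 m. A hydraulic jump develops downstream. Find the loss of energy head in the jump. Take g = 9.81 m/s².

ΔE = 23.92 m

V₁ = q/y₁ = 15.20/0.6067 = 25.05 m/s. Fr₁ = V₁/√(g·y₁) = 25.05/√(9.81×0.6067) = 10.27.
From the momentum equation for a rectangular channel, y₂/y₁ = ½[√(1 + 8Fr₁²) − 1] = ½[√844.70 − 1] = 14.03.
y₂ = 14.03 × 0.6067 = 8.513 m.
V₂ = q/y₂ = 15.20/8.513 = 1.785 m/s. E₁ = y₁ + V₁²/2g = 32.60 m; E₂ = y₂ + V₂²/2g = 8.676 m. ΔE = E₁ − E₂ = 23.92 m.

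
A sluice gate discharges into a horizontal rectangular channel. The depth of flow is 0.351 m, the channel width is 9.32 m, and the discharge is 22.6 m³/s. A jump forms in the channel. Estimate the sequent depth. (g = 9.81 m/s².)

y₂ = 1.68 m

q = Q/b = 22.6/9.32 = 2.42 m²/s; V₁ = q/y₁ = 6.91 m/s. Fr₁ = V₁/√(g·y₁) = 3.72.
By Bélanger, y₂/y₁ = ½[√(1 + 8Fr₁²) − 1] = ½[√111.9 − 1] = 4.79.
y₂ = 4.79 × 0.351 = 1.68 m.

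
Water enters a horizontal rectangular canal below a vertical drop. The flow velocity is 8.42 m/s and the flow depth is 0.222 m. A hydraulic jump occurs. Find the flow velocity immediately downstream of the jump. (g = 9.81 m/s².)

V₂ = 1.11 m/s

Fr₁ = V₁/√(g·y₁) = 8.42/√(9.81×0.222) = 5.71.
From the momentum equation for a rectangular channel, y₂/y₁ = ½[√(1 + 8Fr₁²) − 1] = ½[√261.4 − 1] = 7.58.
y₂ = 7.58 × 0.222 = 1.68 m.
q = V₁·y₁ = 8.42 × 0.222 = 1.87 m²/s.
V₂ = q/y₂ = 1.87/1.68 = 1.11 m/s.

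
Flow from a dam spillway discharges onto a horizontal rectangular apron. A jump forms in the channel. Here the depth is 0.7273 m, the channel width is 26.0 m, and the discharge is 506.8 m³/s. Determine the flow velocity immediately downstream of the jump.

q = Q/b = 506.8/26.0 = 19.49 m²/s; V₁ = q/y₁ = 26.80 m/s. Fr₁ = V₁/√(g·y₁) = 10.03.
Conjugate-depth relation: y₂/y₁ = ½[√(1 + 8Fr₁²) − 1] = ½[√806.39 − 1] = 13.70.
y₂ = 13.70 × 0.7273 = 9.963 m.
V₂ = q/y₂ = 19.49/9.963 = 1.956 m/s.

V₂ = 1.956 m/s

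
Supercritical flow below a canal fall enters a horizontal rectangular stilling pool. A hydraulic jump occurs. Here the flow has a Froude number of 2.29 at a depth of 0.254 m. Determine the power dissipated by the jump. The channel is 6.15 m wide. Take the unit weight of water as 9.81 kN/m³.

Fr₁ = 2.29 (given).
By Bélanger, y₂/y₁ = ½[√(1 + 8Fr₁²) − 1] = ½[√42.95 − 1] = 2.78.
y₂ = 2.78 × 0.254 = 0.705 m.
V₁ = Fr₁·√(g·y₁) = 2.29×√(9.81×0.254) = 3.61 m/s; q = V₁·y₁ = 0.918 m²/s. V₂ = q/y₂ = 0.918/0.705 = 1.30 m/s. E₁ = y₁ + V₁²/2g = 0.920 m; E₂ = y₂ + V₂²/2g = 0.792 m. ΔE = E₁ − E₂ = 0.128 m.
Q = q·b = 0.918 × 6.15 = 5.65 m³/s. P = γ·Q·ΔE = 9.81 × 5.65 × 0.128 = 7.11 kW.

P = 7.11 kW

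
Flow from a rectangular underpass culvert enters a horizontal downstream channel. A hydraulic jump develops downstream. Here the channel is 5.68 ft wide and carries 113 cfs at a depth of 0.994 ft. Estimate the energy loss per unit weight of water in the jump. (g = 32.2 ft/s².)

q = Q/b = 113/5.68 = 19.9 ft²/s; V₁ = q/y₁ = 20.0 ft/s. Fr₁ = V₁/√(g·y₁) = 3.54.
Sequent-depth ratio: y₂/y₁ = ½[√(1 + 8Fr₁²) − 1] = ½[√101.1 − 1] = 4.53.
y₂ = 4.53 × 0.994 = 4.50 ft.
V₂ = q/y₂ = 19.9/4.50 = 4.42 ft/s. E₁ = y₁ + V₁²/2g = 7.21 ft; E₂ = y₂ + V₂²/2g = 4.80 ft. ΔE = E₁ − E₂ = 2.41 ft.

ΔE = 2.41 ft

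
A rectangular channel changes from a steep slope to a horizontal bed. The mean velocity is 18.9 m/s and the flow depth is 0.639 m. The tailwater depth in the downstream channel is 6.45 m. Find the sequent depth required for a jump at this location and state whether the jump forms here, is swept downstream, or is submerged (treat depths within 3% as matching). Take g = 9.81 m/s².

Fr₁ = V₁/√(g·y₁) = 18.9/√(9.81×0.639) = 7.55.
Sequent-depth ratio: y₂/y₁ = ½[√(1 + 8Fr₁²) − 1] = ½[√456.9 − 1] = 10.2.
y₂ = 10.2 × 0.639 = 6.51 m.
Tailwater y_tw = 6.45 m: y_tw ≈ y₂, so the jump forms here.

y₂ = 6.51 m; the jump forms here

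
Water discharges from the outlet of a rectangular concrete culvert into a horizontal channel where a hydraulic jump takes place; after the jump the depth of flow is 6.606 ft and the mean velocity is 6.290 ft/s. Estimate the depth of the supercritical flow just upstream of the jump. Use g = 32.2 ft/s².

y₁ = 1.907 ft

Fr₂ = V₂/√(g·y₂) = 6.290/√(32.2×6.606) = 0.4313.
The Bélanger relation is symmetric: y₁/y₂ = ½[√(1 + 8Fr₂²) − 1] = ½[√2.4880 − 1] = 0.2887.
y₁ = 0.2887 × 6.606 = 1.907 ft.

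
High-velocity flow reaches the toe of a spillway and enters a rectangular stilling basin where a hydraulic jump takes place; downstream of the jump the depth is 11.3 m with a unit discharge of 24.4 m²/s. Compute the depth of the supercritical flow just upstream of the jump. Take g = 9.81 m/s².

y₁ = 0.882 m

V₂ = q/y₂ = 24.4/11.3 = 2.16 m/s; Fr₂ = V₂/√(g·y₂) = 0.205.
Applying the sequent-depth relation in reverse, y₁/y₂ = ½[√(1 + 8Fr₂²) − 1] = ½[√1.336 − 1] = 0.0780.
y₁ = 0.0780 × 11.3 = 0.882 m.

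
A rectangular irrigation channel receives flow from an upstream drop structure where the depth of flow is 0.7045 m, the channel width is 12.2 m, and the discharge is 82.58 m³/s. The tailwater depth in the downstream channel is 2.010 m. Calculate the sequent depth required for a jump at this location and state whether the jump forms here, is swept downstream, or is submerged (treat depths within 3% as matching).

q = Q/b = 82.58/12.2 = 6.769 m²/s; V₁ = q/y₁ = 9.608 m/s. Fr₁ = V₁/√(g·y₁) = 3.655.
Sequent-depth ratio: y₂/y₁ = ½[√(1 + 8Fr₁²) − 1] = ½[√107.86 − 1] = 4.693.
y₂ = 4.693 × 0.7045 = 3.306 m.
Tailwater y_tw = 2.010 m: y_tw < y₂, so the jump is swept downstream.

y₂ = 3.306 m; the jump is swept downstream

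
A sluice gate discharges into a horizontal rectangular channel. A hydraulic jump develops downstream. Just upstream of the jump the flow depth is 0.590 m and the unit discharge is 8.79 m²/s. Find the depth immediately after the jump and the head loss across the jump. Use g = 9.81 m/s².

y₂ = 4.88 m; ΔE = 6.86 m

V₁ = q/y₁ = 8.79/0.590 = 14.9 m/s. Fr₁ = V₁/√(g·y₁) = 14.9/√(9.81×0.590) = 6.19.
Bélanger equation: y₂/y₁ = ½[√(1 + 8Fr₁²) − 1] = ½[√307.8 − 1] = 8.27.
y₂ = 8.27 × 0.590 = 4.88 m.
V₂ = q/y₂ = 8.79/4.88 = 1.80 m/s. E₁ = y₁ + V₁²/2g = 11.9 m; E₂ = y₂ + V₂²/2g = 5.05 m. ΔE = E₁ − E₂ = 6.86 m.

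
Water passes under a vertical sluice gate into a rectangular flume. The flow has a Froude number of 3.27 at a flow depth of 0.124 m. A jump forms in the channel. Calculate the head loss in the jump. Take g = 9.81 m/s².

ΔE = 0.234 m

Fr₁ = 3.27 (given).
Sequent-depth ratio: y₂/y₁ = ½[√(1 + 8Fr₁²) − 1] = ½[√86.54 − 1] = 4.15.
y₂ = 4.15 × 0.124 = 0.515 m.
Head loss: ΔE = (y₂ − y₁)³/(4y₁y₂) = (0.515 − 0.124)³/(4×0.124×0.515) = 0.0597/0.255 = 0.234 m.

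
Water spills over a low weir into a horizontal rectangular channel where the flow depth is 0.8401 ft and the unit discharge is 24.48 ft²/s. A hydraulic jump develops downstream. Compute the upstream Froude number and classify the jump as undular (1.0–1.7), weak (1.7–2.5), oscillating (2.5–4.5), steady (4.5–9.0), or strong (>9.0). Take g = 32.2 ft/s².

V₁ = q/y₁ = 24.48/0.8401 = 29.14 ft/s. Fr₁ = V₁/√(g·y₁) = 29.14/√(32.2×0.8401) = 5.603.
Fr₁ = 5.603 lies in the steady range.

Fr₁ = 5.603; steady jump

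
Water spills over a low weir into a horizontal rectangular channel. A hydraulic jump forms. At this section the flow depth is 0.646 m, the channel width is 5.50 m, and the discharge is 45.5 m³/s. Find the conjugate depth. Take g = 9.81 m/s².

y₂ = 4.34 m

q = Q/b = 45.5/5.50 = 8.27 m²/s; V₁ = q/y₁ = 12.8 m/s. Fr₁ = V₁/√(g·y₁) = 5.09.
Bélanger equation: y₂/y₁ = ½[√(1 + 8Fr₁²) − 1] = ½[√208.0 − 1] = 6.71.
y₂ = 6.71 × 0.646 = 4.34 m.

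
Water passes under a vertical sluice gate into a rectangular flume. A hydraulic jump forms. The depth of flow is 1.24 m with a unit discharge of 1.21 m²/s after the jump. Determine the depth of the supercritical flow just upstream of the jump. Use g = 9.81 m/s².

V₂ = q/y₂ = 1.21/1.24 = 0.976 m/s; Fr₂ = V₂/√(g·y₂) = 0.280.
Since the conjugate-depth ratio holds either way, y₁/y₂ = ½[√(1 + 8Fr₂²) − 1] = ½[√1.626 − 1] = 0.138.
y₁ = 0.138 × 1.24 = 0.171 m.

y₁ = 0.171 m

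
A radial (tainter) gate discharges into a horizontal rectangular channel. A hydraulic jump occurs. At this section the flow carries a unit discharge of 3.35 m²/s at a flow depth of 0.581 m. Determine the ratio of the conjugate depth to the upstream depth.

y₂/y₁ = 2.95

V₁ = q/y₁ = 3.35/0.581 = 5.77 m/s. Fr₁ = V₁/√(g·y₁) = 5.77/√(9.81×0.581) = 2.42.
Conjugate-depth relation: y₂/y₁ = ½[√(1 + 8Fr₁²) − 1] = ½[√47.66 − 1] = 2.95.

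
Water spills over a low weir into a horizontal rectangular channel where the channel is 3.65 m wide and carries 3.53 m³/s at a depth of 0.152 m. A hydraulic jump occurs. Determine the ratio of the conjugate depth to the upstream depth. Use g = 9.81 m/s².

y₂/y₁ = 6.89

q = Q/b = 3.53/3.65 = 0.967 m²/s; V₁ = q/y₁ = 6.36 m/s. Fr₁ = V₁/√(g·y₁) = 5.21.
Bélanger equation: y₂/y₁ = ½[√(1 + 8Fr₁²) − 1] = ½[√218.2 − 1] = 6.89.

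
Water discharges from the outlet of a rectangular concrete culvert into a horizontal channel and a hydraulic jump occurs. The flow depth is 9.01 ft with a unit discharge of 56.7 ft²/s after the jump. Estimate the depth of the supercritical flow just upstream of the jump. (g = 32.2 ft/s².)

y₁ = 2.01 ft

V₂ = q/y₂ = 56.7/9.01 = 6.29 ft/s; Fr₂ = V₂/√(g·y₂) = 0.369.
The Bélanger relation is symmetric: y₁/y₂ = ½[√(1 + 8Fr₂²) − 1] = ½[√2.092 − 1] = 0.223.
y₁ = 0.223 × 9.01 = 2.01 ft.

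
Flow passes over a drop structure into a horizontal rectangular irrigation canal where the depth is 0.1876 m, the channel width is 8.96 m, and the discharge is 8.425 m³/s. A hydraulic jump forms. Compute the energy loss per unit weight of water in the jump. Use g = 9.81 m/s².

q = Q/b = 8.425/8.96 = 0.9403 m²/s; V₁ = q/y₁ = 5.012 m/s. Fr₁ = V₁/√(g·y₁) = 3.695.
Bélanger equation: y₂/y₁ = ½[√(1 + 8Fr₁²) − 1] = ½[√110.21 − 1] = 4.749.
y₂ = 4.749 × 0.1876 = 0.8909 m.
V₂ = q/y₂ = 0.9403/0.8909 = 1.055 m/s. E₁ = y₁ + V₁²/2g = 1.468 m; E₂ = y₂ + V₂²/2g = 0.9477 m. ΔE = E₁ − E₂ = 0.5204 m.

ΔE = 0.5204 m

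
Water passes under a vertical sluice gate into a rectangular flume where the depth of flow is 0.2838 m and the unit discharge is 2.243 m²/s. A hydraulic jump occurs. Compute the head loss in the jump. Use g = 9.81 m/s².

V₁ = q/y₁ = 2.243/0.2838 = 7.903 m/s. Fr₁ = V₁/√(g·y₁) = 7.903/√(9.81×0.2838) = 4.737.
By Bélanger, y₂/y₁ = ½[√(1 + 8Fr₁²) − 1] = ½[√180.49 − 1] = 6.217.
y₂ = 6.217 × 0.2838 = 1.764 m.
Head loss: ΔE = (y₂ − y₁)³/(4y₁y₂) = (1.764 − 0.2838)³/(4×0.2838×1.764) = 3.246/2.003 = 1.621 m.

ΔE = 1.621 m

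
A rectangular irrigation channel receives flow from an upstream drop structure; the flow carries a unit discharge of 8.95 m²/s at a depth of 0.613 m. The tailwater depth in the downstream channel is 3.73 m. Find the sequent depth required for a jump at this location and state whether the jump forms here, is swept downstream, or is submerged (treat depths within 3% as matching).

y₂ = 4.86 m; the jump is swept downstream

V₁ = q/y₁ = 8.95/0.613 = 14.6 m/s. Fr₁ = V₁/√(g·y₁) = 14.6/√(9.81×0.613) = 5.95.
Sequent-depth ratio: y₂/y₁ = ½[√(1 + 8Fr₁²) − 1] = ½[√284.6 − 1] = 7.93.
y₂ = 7.93 × 0.613 = 4.86 m.
Tailwater y_tw = 3.73 m: y_tw < y₂, so the jump is swept downstream.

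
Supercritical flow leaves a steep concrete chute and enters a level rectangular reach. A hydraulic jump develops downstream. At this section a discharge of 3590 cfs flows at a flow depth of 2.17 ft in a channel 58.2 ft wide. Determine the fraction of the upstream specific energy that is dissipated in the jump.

ΔE/E₁ = 0.315 (31.5%)

q = Q/b = 3590/58.2 = 61.7 ft²/s; V₁ = q/y₁ = 28.4 ft/s. Fr₁ = V₁/√(g·y₁) = 3.40.
From the momentum equation for a rectangular channel, y₂/y₁ = ½[√(1 + 8Fr₁²) − 1] = ½[√93.51 − 1] = 4.34.
y₂ = 4.34 × 2.17 = 9.41 ft.
E₁ = y₁ + V₁²/2g = 14.7 ft. ΔE = (y₂ − y₁)³/(4y₁y₂) = 4.64 ft. ΔE/E₁ = 4.64/14.7 = 0.315.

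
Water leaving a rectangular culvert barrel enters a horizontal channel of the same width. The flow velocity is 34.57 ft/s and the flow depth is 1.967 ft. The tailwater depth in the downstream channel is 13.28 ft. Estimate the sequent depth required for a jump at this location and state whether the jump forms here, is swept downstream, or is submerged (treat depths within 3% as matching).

Fr₁ = V₁/√(g·y₁) = 34.57/√(32.2×1.967) = 4.344.
Bélanger equation: y₂/y₁ = ½[√(1 + 8Fr₁²) − 1] = ½[√151.95 − 1] = 5.663.
y₂ = 5.663 × 1.967 = 11.14 ft.
Tailwater y_tw = 13.28 ft: y_tw > y₂, so the jump is submerged.

y₂ = 11.14 ft; the jump is submerged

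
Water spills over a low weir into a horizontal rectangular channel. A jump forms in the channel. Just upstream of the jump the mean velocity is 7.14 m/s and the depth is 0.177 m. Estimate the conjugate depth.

Fr₁ = V₁/√(g·y₁) = 7.14/√(9.81×0.177) = 5.42.
Bélanger equation: y₂/y₁ = ½[√(1 + 8Fr₁²) − 1] = ½[√235.9 − 1] = 7.18.
y₂ = 7.18 × 0.177 = 1.27 m.

y₂ = 1.27 m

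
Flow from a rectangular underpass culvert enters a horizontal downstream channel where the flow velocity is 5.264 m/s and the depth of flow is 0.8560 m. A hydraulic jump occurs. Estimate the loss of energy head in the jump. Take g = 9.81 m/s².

Fr₁ = V₁/√(g·y₁) = 5.264/√(9.81×0.8560) = 1.817.
Sequent-depth ratio: y₂/y₁ = ½[√(1 + 8Fr₁²) − 1] = ½[√27.398 − 1] = 2.117.
y₂ = 2.117 × 0.8560 = 1.812 m.
Head loss: ΔE = (y₂ − y₁)³/(4y₁y₂) = (1.812 − 0.8560)³/(4×0.8560×1.812) = 0.8746/6.205 = 0.1409 m.

ΔE = 0.1409 m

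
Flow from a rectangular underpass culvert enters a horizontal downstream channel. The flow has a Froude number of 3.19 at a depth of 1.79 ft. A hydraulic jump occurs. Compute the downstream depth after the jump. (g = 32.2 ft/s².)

Fr₁ = 3.19 (given).
By Bélanger, y₂/y₁ = ½[√(1 + 8Fr₁²) − 1] = ½[√82.41 − 1] = 4.04.
y₂ = 4.04 × 1.79 = 7.23 ft.

y₂ = 7.23 ft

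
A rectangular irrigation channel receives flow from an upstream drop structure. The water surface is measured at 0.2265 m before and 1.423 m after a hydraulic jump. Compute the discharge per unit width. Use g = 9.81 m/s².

q = 1.615 m²/s

For a rectangular channel the momentum equation gives q² = ½·g·y₁·y₂·(y₁ + y₂) = ½×9.81×0.2265×1.423×1.649 = 2.608.
q = √2.608 = 1.615 m²/s.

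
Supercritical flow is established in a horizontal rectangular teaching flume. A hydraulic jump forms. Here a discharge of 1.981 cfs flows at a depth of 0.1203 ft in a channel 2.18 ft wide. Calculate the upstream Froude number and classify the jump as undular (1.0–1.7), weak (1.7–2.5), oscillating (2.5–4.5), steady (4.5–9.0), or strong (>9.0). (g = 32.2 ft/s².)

Fr₁ = 3.838; oscillating jump

q = Q/b = 1.981/2.18 = 0.9087 ft²/s; V₁ = q/y₁ = 7.554 ft/s. Fr₁ = V₁/√(g·y₁) = 3.838.
Fr₁ = 3.838 lies in the oscillating range.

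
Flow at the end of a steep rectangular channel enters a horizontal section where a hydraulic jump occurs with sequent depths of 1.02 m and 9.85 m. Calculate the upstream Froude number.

Fr₁ = 7.17

For a rectangular channel the momentum equation gives q² = ½·g·y₁·y₂·(y₁ + y₂) = ½×9.81×1.02×9.85×10.9 = 536.
q = √536 = 23.1 m²/s.
V₁ = q/y₁ = 22.7 m/s; Fr₁ = V₁/√(g·y₁) = 7.17.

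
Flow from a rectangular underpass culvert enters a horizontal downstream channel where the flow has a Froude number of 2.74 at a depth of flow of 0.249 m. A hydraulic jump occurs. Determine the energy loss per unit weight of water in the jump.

Fr₁ = 2.74 (given).
Sequent-depth ratio: y₂/y₁ = ½[√(1 + 8Fr₁²) − 1] = ½[√61.06 − 1] = 3.41.
y₂ = 3.41 × 0.249 = 0.848 m.
Head loss: ΔE = (y₂ − y₁)³/(4y₁y₂) = (0.848 − 0.249)³/(4×0.249×0.848) = 0.215/0.845 = 0.255 m.

ΔE = 0.255 m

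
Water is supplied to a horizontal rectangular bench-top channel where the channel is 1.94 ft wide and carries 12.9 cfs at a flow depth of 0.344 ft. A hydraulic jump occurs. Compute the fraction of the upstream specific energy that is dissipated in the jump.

ΔE/E₁ = 0.552 (55.2%)

q = Q/b = 12.9/1.94 = 6.65 ft²/s; V₁ = q/y₁ = 19.3 ft/s. Fr₁ = V₁/√(g·y₁) = 5.81.
By Bélanger, y₂/y₁ = ½[√(1 + 8Fr₁²) − 1] = ½[√270.9 − 1] = 7.73.
y₂ = 7.73 × 0.344 = 2.66 ft.
E₁ = y₁ + V₁²/2g = 6.15 ft. ΔE = (y₂ − y₁)³/(4y₁y₂) = 3.39 ft. ΔE/E₁ = 3.39/6.15 = 0.552.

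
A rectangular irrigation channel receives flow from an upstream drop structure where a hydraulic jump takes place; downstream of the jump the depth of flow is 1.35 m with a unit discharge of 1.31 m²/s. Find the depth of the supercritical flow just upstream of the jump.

y₁ = 0.170 m

V₂ = q/y₂ = 1.31/1.35 = 0.970 m/s; Fr₂ = V₂/√(g·y₂) = 0.267.
Applying the sequent-depth relation in reverse, y₁/y₂ = ½[√(1 + 8Fr₂²) − 1] = ½[√1.569 − 1] = 0.126.
y₁ = 0.126 × 1.35 = 0.170 m.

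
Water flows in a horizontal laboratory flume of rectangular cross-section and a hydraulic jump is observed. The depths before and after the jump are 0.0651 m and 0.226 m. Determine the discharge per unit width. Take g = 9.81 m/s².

For a rectangular channel the momentum equation gives q² = ½·g·y₁·y₂·(y₁ + y₂) = ½×9.81×0.0651×0.226×0.291 = 0.0210.
q = √0.0210 = 0.145 m²/s.

q = 0.145 m²/s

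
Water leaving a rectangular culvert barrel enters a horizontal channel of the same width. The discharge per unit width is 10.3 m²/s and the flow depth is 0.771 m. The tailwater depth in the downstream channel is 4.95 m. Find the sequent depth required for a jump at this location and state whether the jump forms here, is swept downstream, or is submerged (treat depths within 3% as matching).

y₂ = 4.93 m; the jump forms here

V₁ = q/y₁ = 10.3/0.771 = 13.4 m/s. Fr₁ = V₁/√(g·y₁) = 13.4/√(9.81×0.771) = 4.86.
By Bélanger, y₂/y₁ = ½[√(1 + 8Fr₁²) − 1] = ½[√189.8 − 1] = 6.39.
y₂ = 6.39 × 0.771 = 4.93 m.
Tailwater y_tw = 4.95 m: y_tw ≈ y₂, so the jump forms here.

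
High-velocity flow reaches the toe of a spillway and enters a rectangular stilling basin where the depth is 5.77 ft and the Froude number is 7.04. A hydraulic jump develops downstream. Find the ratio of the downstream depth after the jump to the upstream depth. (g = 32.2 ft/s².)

Fr₁ = 7.04 (given).
Conjugate-depth relation: y₂/y₁ = ½[√(1 + 8Fr₁²) − 1] = ½[√397.5 − 1] = 9.47.

y₂/y₁ = 9.47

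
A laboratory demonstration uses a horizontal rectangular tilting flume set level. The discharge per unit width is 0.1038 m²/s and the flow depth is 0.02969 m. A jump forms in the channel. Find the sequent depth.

V₁ = q/y₁ = 0.1038/0.02969 = 3.496 m/s. Fr₁ = V₁/√(g·y₁) = 3.496/√(9.81×0.02969) = 6.478.
Conjugate-depth relation: y₂/y₁ = ½[√(1 + 8Fr₁²) − 1] = ½[√336.73 − 1] = 8.675.
y₂ = 8.675 × 0.02969 = 0.2576 m.

y₂ = 0.2576 m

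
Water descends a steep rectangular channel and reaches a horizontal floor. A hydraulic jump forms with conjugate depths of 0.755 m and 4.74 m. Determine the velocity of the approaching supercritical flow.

For a rectangular channel the momentum equation gives q² = ½·g·y₁·y₂·(y₁ + y₂) = ½×9.81×0.755×4.74×5.50 = 96.5.
q = √96.5 = 9.82 m²/s.
V₁ = q/y₁ = 9.82/0.755 = 13.0 m/s.

V₁ = 13.0 m/s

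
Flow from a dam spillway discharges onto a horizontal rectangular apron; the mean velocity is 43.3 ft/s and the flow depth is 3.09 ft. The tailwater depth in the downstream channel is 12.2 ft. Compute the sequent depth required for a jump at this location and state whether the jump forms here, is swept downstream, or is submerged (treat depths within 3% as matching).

y₂ = 17.5 ft; the jump is swept downstream

Fr₁ = V₁/√(g·y₁) = 43.3/√(32.2×3.09) = 4.34.
From the momentum equation for a rectangular channel, y₂/y₁ = ½[√(1 + 8Fr₁²) − 1] = ½[√151.7 − 1] = 5.66.
y₂ = 5.66 × 3.09 = 17.5 ft.
Tailwater y_tw = 12.2 ft: y_tw < y₂, so the jump is swept downstream.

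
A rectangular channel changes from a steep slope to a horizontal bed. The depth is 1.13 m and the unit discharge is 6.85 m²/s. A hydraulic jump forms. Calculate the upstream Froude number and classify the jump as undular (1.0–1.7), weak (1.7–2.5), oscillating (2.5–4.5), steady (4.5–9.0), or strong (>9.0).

Fr₁ = 1.82; weak jump

V₁ = q/y₁ = 6.85/1.13 = 6.06 m/s. Fr₁ = V₁/√(g·y₁) = 6.06/√(9.81×1.13) = 1.82.
Fr₁ = 1.82 lies in the weak range.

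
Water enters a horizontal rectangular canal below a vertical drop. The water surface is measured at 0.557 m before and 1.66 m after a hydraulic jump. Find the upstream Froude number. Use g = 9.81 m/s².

Fr₁ = 2.44

For a rectangular channel the momentum equation gives q² = ½·g·y₁·y₂·(y₁ + y₂) = ½×9.81×0.557×1.66×2.22 = 10.1.
q = √10.1 = 3.17 m²/s.
V₁ = q/y₁ = 5.69 m/s; Fr₁ = V₁/√(g·y₁) = 2.44.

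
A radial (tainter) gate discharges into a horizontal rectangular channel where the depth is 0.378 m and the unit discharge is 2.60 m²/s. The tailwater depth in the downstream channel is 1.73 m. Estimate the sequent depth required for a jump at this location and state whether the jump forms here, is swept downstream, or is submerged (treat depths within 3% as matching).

V₁ = q/y₁ = 2.60/0.378 = 6.88 m/s. Fr₁ = V₁/√(g·y₁) = 6.88/√(9.81×0.378) = 3.57.
Bélanger equation: y₂/y₁ = ½[√(1 + 8Fr₁²) − 1] = ½[√103.1 − 1] = 4.58.
y₂ = 4.58 × 0.378 = 1.73 m.
Tailwater y_tw = 1.73 m: y_tw ≈ y₂, so the jump forms here.

y₂ = 1.73 m; the jump forms here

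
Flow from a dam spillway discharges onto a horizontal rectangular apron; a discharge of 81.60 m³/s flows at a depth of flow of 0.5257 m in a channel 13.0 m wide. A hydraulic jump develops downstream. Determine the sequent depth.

y₂ = 3.655 m

q = Q/b = 81.60/13.0 = 6.277 m²/s; V₁ = q/y₁ = 11.94 m/s. Fr₁ = V₁/√(g·y₁) = 5.258.
From the momentum equation for a rectangular channel, y₂/y₁ = ½[√(1 + 8Fr₁²) − 1] = ½[√222.16 − 1] = 6.952.
y₂ = 6.952 × 0.5257 = 3.655 m.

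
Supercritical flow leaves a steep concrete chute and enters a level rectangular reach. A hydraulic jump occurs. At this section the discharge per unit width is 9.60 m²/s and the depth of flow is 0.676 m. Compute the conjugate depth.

y₂ = 4.94 m

V₁ = q/y₁ = 9.60/0.676 = 14.2 m/s. Fr₁ = V₁/√(g·y₁) = 14.2/√(9.81×0.676) = 5.51.
Sequent-depth ratio: y₂/y₁ = ½[√(1 + 8Fr₁²) − 1] = ½[√244.3 − 1] = 7.31.
y₂ = 7.31 × 0.676 = 4.94 m.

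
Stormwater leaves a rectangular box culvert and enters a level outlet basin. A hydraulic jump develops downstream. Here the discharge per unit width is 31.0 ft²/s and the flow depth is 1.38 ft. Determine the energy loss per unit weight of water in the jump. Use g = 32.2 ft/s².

V₁ = q/y₁ = 31.0/1.38 = 22.5 ft/s. Fr₁ = V₁/√(g·y₁) = 22.5/√(32.2×1.38) = 3.37.
Sequent-depth ratio: y₂/y₁ = ½[√(1 + 8Fr₁²) − 1] = ½[√91.85 − 1] = 4.29.
y₂ = 4.29 × 1.38 = 5.92 ft.
Head loss: ΔE = (y₂ − y₁)³/(4y₁y₂) = (5.92 − 1.38)³/(4×1.38×5.92) = 93.8/32.7 = 2.87 ft.

ΔE = 2.87 ft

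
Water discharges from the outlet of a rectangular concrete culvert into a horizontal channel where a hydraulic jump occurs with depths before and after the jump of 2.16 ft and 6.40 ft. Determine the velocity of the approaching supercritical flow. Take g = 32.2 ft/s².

For a rectangular channel the momentum equation gives q² = ½·g·y₁·y₂·(y₁ + y₂) = ½×32.2×2.16×6.40×8.56 = 1905.
q = √1905 = 43.6 ft²/s.
V₁ = q/y₁ = 43.6/2.16 = 20.2 ft/s.

V₁ = 20.2 ft/s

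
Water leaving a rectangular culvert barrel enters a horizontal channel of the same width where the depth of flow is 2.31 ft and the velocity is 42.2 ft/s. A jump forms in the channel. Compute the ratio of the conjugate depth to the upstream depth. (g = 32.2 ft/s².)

Fr₁ = V₁/√(g·y₁) = 42.2/√(32.2×2.31) = 4.89.
Sequent-depth ratio: y₂/y₁ = ½[√(1 + 8Fr₁²) − 1] = ½[√192.5 − 1] = 6.44.

y₂/y₁ = 6.44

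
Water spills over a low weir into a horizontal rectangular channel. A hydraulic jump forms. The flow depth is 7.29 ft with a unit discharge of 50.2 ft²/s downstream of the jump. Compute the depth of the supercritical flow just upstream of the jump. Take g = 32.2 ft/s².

V₂ = q/y₂ = 50.2/7.29 = 6.89 ft/s; Fr₂ = V₂/√(g·y₂) = 0.449.
The Bélanger relation is symmetric: y₁/y₂ = ½[√(1 + 8Fr₂²) − 1] = ½[√2.616 − 1] = 0.309.
y₁ = 0.309 × 7.29 = 2.25 ft.

y₁ = 2.25 ft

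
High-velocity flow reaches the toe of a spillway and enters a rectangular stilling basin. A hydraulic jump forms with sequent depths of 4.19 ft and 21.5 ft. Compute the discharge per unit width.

For a rectangular channel the momentum equation gives q² = ½·g·y₁·y₂·(y₁ + y₂) = ½×32.2×4.19×21.5×25.7 = 37260.
q = √37260 = 193 ft²/s.

q = 193 ft²/s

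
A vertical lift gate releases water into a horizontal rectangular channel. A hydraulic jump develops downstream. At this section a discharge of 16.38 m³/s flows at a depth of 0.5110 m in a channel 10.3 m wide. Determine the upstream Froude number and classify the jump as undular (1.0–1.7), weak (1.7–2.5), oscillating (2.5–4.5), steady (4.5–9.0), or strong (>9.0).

q = Q/b = 16.38/10.3 = 1.590 m²/s; V₁ = q/y₁ = 3.112 m/s. Fr₁ = V₁/√(g·y₁) = 1.390.
Fr₁ = 1.390 lies in the undular range.

Fr₁ = 1.390; undular jump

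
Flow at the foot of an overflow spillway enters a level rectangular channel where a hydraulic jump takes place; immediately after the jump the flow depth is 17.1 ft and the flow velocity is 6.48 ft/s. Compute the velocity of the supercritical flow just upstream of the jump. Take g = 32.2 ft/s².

V₁ = 48.2 ft/s

Fr₂ = V₂/√(g·y₂) = 6.48/√(32.2×17.1) = 0.276.
Since the conjugate-depth ratio holds either way, y₁/y₂ = ½[√(1 + 8Fr₂²) − 1] = ½[√1.610 − 1] = 0.134.
y₁ = 0.134 × 17.1 = 2.30 ft.
V₁ = q/y₁ = 111/2.30 = 48.2 ft/s.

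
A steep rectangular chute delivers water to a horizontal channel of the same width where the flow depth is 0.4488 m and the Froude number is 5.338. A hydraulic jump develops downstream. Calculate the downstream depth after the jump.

y₂ = 3.171 m

Fr₁ = 5.338 (given).
Sequent-depth ratio: y₂/y₁ = ½[√(1 + 8Fr₁²) − 1] = ½[√228.95 − 1] = 7.066.
y₂ = 7.066 × 0.4488 = 3.171 m.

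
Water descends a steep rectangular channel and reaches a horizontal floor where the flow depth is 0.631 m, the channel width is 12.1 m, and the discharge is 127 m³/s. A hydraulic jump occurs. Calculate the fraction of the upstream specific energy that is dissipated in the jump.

ΔE/E₁ = 0.604 (60.4%)

q = Q/b = 127/12.1 = 10.5 m²/s; V₁ = q/y₁ = 16.6 m/s. Fr₁ = V₁/√(g·y₁) = 6.69.
Sequent-depth ratio: y₂/y₁ = ½[√(1 + 8Fr₁²) − 1] = ½[√358.6 − 1] = 8.97.
y₂ = 8.97 × 0.631 = 5.66 m.
E₁ = y₁ + V₁²/2g = 14.7 m. ΔE = (y₂ − y₁)³/(4y₁y₂) = 8.90 m. ΔE/E₁ = 8.90/14.7 = 0.604.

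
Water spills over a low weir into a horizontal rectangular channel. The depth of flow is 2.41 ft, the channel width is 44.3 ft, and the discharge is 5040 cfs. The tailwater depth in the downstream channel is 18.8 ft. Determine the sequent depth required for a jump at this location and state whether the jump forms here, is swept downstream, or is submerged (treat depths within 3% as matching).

q = Q/b = 5040/44.3 = 114 ft²/s; V₁ = q/y₁ = 47.2 ft/s. Fr₁ = V₁/√(g·y₁) = 5.36.
Bélanger equation: y₂/y₁ = ½[√(1 + 8Fr₁²) − 1] = ½[√230.7 − 1] = 7.10.
y₂ = 7.10 × 2.41 = 17.1 ft.
Tailwater y_tw = 18.8 ft: y_tw > y₂, so the jump is submerged.

y₂ = 17.1 ft; the jump is submerged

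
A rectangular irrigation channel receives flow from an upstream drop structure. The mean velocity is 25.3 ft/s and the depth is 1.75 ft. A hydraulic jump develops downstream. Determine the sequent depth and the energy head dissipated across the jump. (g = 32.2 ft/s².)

y₂ = 7.51 ft; ΔE = 3.64 ft

Fr₁ = V₁/√(g·y₁) = 25.3/√(32.2×1.75) = 3.37.
Conjugate-depth relation: y₂/y₁ = ½[√(1 + 8Fr₁²) − 1] = ½[√91.87 − 1] = 4.29.
y₂ = 4.29 × 1.75 = 7.51 ft.
q = V₁·y₁ = 25.3 × 1.75 = 44.3 ft²/s. V₂ = q/y₂ = 44.3/7.51 = 5.89 ft/s. E₁ = y₁ + V₁²/2g = 11.7 ft; E₂ = y₂ + V₂²/2g = 8.05 ft. ΔE = E₁ − E₂ = 3.64 ft.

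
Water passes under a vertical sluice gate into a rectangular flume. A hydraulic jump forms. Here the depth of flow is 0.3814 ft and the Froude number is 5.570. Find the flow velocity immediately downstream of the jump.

Fr₁ = 5.570 (given).
By Bélanger, y₂/y₁ = ½[√(1 + 8Fr₁²) − 1] = ½[√249.20 − 1] = 7.393.
y₂ = 7.393 × 0.3814 = 2.820 ft.
V₁ = Fr₁·√(g·y₁) = 5.570×√(32.2×0.3814) = 19.52 ft/s; q = V₁·y₁ = 7.445 ft²/s.
V₂ = q/y₂ = 7.445/2.820 = 2.640 ft/s.

V₂ = 2.640 ft/s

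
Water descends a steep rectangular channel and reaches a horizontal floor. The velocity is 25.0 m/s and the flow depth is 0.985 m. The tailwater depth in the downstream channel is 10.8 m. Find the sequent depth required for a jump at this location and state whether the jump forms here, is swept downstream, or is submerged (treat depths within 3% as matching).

Fr₁ = V₁/√(g·y₁) = 25.0/√(9.81×0.985) = 8.04.
By Bélanger, y₂/y₁ = ½[√(1 + 8Fr₁²) − 1] = ½[√518.4 − 1] = 10.9.
y₂ = 10.9 × 0.985 = 10.7 m.
Tailwater y_tw = 10.8 m: y_tw ≈ y₂, so the jump forms here.

y₂ = 10.7 m; the jump forms here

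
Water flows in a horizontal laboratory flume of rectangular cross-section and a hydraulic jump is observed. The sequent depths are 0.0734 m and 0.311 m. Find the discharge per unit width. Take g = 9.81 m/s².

q = 0.207 m²/s

For a rectangular channel the momentum equation gives q² = ½·g·y₁·y₂·(y₁ + y₂) = ½×9.81×0.0734×0.311×0.384 = 0.0430.
q = √0.0430 = 0.207 m²/s.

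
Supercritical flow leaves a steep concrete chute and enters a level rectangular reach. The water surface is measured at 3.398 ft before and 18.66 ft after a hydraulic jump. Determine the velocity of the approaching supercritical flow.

V₁ = 44.16 ft/s

For a rectangular channel the momentum equation gives q² = ½·g·y₁·y₂·(y₁ + y₂) = ½×32.2×3.398×18.66×22.06 = 22518.
q = √22518 = 150.1 ft²/s.
V₁ = q/y₁ = 150.1/3.398 = 44.16 ft/s.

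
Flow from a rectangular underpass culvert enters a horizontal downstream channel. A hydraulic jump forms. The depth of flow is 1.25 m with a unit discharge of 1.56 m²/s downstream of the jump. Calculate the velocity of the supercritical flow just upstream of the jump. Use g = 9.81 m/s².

V₁ = 5.94 m/s

V₂ = q/y₂ = 1.56/1.25 = 1.25 m/s; Fr₂ = V₂/√(g·y₂) = 0.356.
Since the conjugate-depth ratio holds either way, y₁/y₂ = ½[√(1 + 8Fr₂²) − 1] = ½[√2.016 − 1] = 0.210.
y₁ = 0.210 × 1.25 = 0.262 m.
V₁ = q/y₁ = 1.56/0.262 = 5.94 m/s.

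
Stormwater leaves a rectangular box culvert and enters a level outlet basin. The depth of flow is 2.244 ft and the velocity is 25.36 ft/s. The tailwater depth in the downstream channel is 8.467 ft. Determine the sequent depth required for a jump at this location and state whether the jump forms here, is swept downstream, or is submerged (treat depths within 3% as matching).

Fr₁ = V₁/√(g·y₁) = 25.36/√(32.2×2.244) = 2.983.
Bélanger equation: y₂/y₁ = ½[√(1 + 8Fr₁²) − 1] = ½[√72.205 − 1] = 3.749.
y₂ = 3.749 × 2.244 = 8.412 ft.
Tailwater y_tw = 8.467 ft: y_tw ≈ y₂, so the jump forms here.

y₂ = 8.412 ft; the jump forms here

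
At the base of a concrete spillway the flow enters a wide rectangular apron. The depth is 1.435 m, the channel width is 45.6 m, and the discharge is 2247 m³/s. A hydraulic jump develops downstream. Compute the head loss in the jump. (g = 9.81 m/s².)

q = Q/b = 2247/45.6 = 49.28 m²/s; V₁ = q/y₁ = 34.34 m/s. Fr₁ = V₁/√(g·y₁) = 9.152.
Bélanger equation: y₂/y₁ = ½[√(1 + 8Fr₁²) − 1] = ½[√671.10 − 1] = 12.45.
y₂ = 12.45 × 1.435 = 17.87 m.
V₂ = q/y₂ = 49.28/17.87 = 2.758 m/s. E₁ = y₁ + V₁²/2g = 61.53 m; E₂ = y₂ + V₂²/2g = 18.26 m. ΔE = E₁ − E₂ = 43.28 m.

ΔE = 43.28 m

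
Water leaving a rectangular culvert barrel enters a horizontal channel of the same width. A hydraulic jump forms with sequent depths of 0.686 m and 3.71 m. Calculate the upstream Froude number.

For a rectangular channel the momentum equation gives q² = ½·g·y₁·y₂·(y₁ + y₂) = ½×9.81×0.686×3.71×4.40 = 54.9.
q = √54.9 = 7.41 m²/s.
V₁ = q/y₁ = 10.8 m/s; Fr₁ = V₁/√(g·y₁) = 4.16.

Fr₁ = 4.16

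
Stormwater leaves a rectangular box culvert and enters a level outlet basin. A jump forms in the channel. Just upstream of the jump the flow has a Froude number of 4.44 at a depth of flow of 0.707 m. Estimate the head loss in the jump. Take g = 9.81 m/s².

Fr₁ = 4.44 (given).
Conjugate-depth relation: y₂/y₁ = ½[√(1 + 8Fr₁²) − 1] = ½[√158.7 − 1] = 5.80.
y₂ = 5.80 × 0.707 = 4.10 m.
V₁ = Fr₁·√(g·y₁) = 4.44×√(9.81×0.707) = 11.7 m/s; q = V₁·y₁ = 8.27 m²/s. V₂ = q/y₂ = 8.27/4.10 = 2.02 m/s. E₁ = y₁ + V₁²/2g = 7.68 m; E₂ = y₂ + V₂²/2g = 4.31 m. ΔE = E₁ − E₂ = 3.37 m.

ΔE = 3.37 m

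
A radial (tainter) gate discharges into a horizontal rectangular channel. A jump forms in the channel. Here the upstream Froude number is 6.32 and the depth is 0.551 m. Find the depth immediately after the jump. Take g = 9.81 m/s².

Fr₁ = 6.32 (given).
Conjugate-depth relation: y₂/y₁ = ½[√(1 + 8Fr₁²) − 1] = ½[√320.5 − 1] = 8.45.
y₂ = 8.45 × 0.551 = 4.66 m.

y₂ = 4.66 m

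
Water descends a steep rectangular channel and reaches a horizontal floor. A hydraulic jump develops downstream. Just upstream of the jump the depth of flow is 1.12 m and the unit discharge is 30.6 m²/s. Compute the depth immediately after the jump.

y₂ = 12.5 m

V₁ = q/y₁ = 30.6/1.12 = 27.3 m/s. Fr₁ = V₁/√(g·y₁) = 27.3/√(9.81×1.12) = 8.24.
From the momentum equation for a rectangular channel, y₂/y₁ = ½[√(1 + 8Fr₁²) − 1] = ½[√544.5 − 1] = 11.2.
y₂ = 11.2 × 1.12 = 12.5 m.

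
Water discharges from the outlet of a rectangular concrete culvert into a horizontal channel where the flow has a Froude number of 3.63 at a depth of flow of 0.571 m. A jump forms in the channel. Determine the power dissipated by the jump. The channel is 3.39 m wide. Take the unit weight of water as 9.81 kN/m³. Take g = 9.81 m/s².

P = 245 kW

Fr₁ = 3.63 (given).
Sequent-depth ratio: y₂/y₁ = ½[√(1 + 8Fr₁²) − 1] = ½[√106.4 − 1] = 4.66.
y₂ = 4.66 × 0.571 = 2.66 m.
V₁ = Fr₁·√(g·y₁) = 3.63×√(9.81×0.571) = 8.59 m/s; q = V₁·y₁ = 4.91 m²/s. V₂ = q/y₂ = 4.91/2.66 = 1.84 m/s. E₁ = y₁ + V₁²/2g = 4.33 m; E₂ = y₂ + V₂²/2g = 2.83 m. ΔE = E₁ − E₂ = 1.50 m.
Q = q·b = 4.91 × 3.39 = 16.6 m³/s. P = γ·Q·ΔE = 9.81 × 16.6 × 1.50 = 245 kW.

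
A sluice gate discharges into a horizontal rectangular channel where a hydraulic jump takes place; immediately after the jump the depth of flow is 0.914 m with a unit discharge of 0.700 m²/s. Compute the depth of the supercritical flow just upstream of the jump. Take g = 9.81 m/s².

y₁ = 0.107 m

V₂ = q/y₂ = 0.700/0.914 = 0.766 m/s; Fr₂ = V₂/√(g·y₂) = 0.256.
The Bélanger relation is symmetric: y₁/y₂ = ½[√(1 + 8Fr₂²) − 1] = ½[√1.523 − 1] = 0.117.
y₁ = 0.117 × 0.914 = 0.107 m.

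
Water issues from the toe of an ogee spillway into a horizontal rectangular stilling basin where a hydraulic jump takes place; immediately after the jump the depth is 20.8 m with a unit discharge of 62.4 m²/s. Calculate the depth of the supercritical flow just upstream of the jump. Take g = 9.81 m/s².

V₂ = q/y₂ = 62.4/20.8 = 3.00 m/s; Fr₂ = V₂/√(g·y₂) = 0.210.
From the momentum equation (using Fr₂), y₁/y₂ = ½[√(1 + 8Fr₂²) − 1] = ½[√1.353 − 1] = 0.0816.
y₁ = 0.0816 × 20.8 = 1.70 m.

y₁ = 1.70 m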